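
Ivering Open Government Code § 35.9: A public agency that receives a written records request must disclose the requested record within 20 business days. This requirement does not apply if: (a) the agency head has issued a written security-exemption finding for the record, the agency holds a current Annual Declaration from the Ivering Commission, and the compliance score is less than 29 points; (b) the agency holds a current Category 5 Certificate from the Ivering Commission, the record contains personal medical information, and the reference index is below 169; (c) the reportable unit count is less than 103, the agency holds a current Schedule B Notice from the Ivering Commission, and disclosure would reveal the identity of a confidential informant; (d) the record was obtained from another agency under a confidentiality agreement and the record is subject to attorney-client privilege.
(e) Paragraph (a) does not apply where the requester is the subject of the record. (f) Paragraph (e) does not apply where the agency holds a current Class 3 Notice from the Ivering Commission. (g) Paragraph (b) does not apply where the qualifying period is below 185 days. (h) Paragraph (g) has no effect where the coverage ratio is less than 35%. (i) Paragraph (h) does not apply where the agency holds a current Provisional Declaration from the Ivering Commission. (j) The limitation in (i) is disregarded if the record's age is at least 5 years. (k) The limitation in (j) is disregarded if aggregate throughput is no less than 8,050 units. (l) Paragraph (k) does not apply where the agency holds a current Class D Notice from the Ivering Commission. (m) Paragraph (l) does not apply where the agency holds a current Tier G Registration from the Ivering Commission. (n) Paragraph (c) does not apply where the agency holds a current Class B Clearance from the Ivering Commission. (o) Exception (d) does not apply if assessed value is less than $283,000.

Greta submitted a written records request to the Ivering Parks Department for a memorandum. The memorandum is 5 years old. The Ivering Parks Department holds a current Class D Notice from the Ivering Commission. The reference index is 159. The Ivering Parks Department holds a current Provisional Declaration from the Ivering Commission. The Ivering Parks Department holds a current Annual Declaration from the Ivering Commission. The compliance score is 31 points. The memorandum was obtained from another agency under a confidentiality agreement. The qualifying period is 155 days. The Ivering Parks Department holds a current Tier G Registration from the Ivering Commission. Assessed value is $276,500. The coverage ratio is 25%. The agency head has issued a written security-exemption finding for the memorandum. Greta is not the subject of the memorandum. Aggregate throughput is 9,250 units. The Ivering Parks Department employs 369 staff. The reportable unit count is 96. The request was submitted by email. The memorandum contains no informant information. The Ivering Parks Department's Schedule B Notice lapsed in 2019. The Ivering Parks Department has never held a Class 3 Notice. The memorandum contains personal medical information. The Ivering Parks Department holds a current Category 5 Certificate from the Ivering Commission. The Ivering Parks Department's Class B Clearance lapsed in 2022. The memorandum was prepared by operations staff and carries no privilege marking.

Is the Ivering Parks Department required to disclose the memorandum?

Exception (a) requires that the compliance score is less than 29 points; but the compliance score is 31 points, not less than 29 points, so (a) is unavailable.
Exception (b) is satisfied on its face — a current Category 5 Certificate is held; the memorandum contains personal medical information; the reference index is 159, below the 169 limit. Turning to paragraphs (g)–(m): (g) operates — the qualifying period is 155 days, below the 185 days limit. (h) would limit (g) — the coverage ratio is 25%, less than the 35% limit — but (i) sets (h) aside: (i) operates against (h): a current Provisional Declaration is held. (j) is triggered (the record's age is 5 years, meeting the 5 years threshold), but is displaced by (k): (k) is engaged — aggregate throughput is 9,250 units, meeting the 8,050 units threshold. (l) would limit (k) — a current Class D Notice is held — but (m) sets (l) aside: (m) operates against (l): a current Tier G Registration is held. Exception (b) does not apply.
Exception (c) does not apply: there is no Schedule B Notice in force.
Exception (d) fails — the memorandum carries no privilege marking.
No exception applies. The general rule governs.

Yes — the Ivering Parks Department must disclose the memorandum.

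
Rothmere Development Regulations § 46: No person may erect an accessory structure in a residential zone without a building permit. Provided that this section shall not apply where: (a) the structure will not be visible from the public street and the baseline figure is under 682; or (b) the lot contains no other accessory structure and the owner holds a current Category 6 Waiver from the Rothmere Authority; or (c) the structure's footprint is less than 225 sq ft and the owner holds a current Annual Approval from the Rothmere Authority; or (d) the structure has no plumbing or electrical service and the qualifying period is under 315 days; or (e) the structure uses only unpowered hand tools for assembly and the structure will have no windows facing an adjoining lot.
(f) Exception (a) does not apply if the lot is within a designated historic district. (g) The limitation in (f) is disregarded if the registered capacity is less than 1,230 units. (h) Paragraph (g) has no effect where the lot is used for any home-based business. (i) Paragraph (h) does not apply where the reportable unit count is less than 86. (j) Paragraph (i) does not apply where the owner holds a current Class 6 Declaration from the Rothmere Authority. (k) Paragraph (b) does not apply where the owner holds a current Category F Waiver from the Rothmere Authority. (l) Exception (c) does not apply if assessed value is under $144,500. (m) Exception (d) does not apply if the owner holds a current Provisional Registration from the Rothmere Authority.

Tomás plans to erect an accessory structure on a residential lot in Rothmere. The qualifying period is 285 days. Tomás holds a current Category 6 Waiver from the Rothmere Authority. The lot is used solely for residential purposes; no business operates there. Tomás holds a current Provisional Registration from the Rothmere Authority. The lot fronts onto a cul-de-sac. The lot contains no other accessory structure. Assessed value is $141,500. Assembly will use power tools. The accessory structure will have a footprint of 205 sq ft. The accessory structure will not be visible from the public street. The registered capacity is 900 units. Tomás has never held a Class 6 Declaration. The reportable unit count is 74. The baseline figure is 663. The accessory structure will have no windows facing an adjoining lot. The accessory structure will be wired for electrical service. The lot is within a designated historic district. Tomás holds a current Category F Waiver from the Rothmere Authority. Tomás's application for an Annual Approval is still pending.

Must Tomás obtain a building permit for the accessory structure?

No — exception (a) applies; Tomás does not need a building permit.

All of (a)'s requirements are met (the structure will not be visible from the street; the baseline figure is 663, under the 682 limit). Under paragraphs (f)–(j): (f) would limit (a) — the lot is in a historic district — but (g) sets (f) aside: (g) operates against (f): the registered capacity is 900 units, less than the 1,230 units limit. (h), which would lift (g), is not engaged — the lot is solely residential. (a) remains available.
Exception (b) is satisfied on its face — the lot has no other accessory structure; a current Category 6 Waiver is held. Turning to paragraph (k): (k) operates against (b): a current Category F Waiver is held. (b) is therefore removed.
Exception (c) requires that the owner holds a current Annual Approval from the Rothmere Authority; but there is no Annual Approval in force, so (c) is unavailable.
Exception (d) fails — electrical service is planned.
Exception (e) requires that the structure uses only unpowered hand tools for assembly; but assembly uses power tools, so (e) is unavailable.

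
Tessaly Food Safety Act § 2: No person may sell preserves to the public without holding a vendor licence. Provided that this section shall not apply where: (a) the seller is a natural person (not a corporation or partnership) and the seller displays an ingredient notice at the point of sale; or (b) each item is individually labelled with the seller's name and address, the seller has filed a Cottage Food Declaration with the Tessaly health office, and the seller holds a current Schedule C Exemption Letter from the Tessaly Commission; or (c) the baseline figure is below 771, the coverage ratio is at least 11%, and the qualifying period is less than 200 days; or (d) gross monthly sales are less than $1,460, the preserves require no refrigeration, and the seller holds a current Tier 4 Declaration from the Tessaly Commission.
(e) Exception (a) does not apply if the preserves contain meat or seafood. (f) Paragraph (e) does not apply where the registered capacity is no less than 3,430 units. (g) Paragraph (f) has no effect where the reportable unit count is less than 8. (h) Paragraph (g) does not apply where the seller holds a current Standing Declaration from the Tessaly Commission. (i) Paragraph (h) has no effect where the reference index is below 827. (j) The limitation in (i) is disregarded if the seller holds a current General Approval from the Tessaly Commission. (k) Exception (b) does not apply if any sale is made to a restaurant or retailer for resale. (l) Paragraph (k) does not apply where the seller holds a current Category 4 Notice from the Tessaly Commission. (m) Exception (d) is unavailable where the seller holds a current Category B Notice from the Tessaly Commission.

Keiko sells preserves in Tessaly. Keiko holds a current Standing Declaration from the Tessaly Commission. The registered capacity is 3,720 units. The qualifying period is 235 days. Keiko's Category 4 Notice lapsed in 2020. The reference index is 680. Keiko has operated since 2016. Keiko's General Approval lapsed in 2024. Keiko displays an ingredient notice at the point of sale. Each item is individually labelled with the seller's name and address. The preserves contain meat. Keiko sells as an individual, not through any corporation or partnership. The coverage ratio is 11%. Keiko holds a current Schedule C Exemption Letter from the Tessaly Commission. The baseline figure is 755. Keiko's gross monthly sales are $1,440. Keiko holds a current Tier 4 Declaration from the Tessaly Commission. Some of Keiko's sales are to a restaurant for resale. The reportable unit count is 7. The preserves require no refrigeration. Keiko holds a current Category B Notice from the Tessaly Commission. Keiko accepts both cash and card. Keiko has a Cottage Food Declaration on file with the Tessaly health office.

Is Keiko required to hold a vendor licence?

Exception (a): the seller is a natural person; an ingredient notice is displayed — every condition holds. However, paragraphs (e)–(j) must be considered: (e) operates against (a): the preserves contain meat. (f) would limit (e) — the registered capacity is 3,720 units, meeting the 3,430 units threshold — but (g) sets (f) aside: (g) applies — the reportable unit count is 7, less than the 8 limit. (h) would limit (g) — a current Standing Declaration is held — but (i) sets (h) aside: (i) operates — the reference index is 680, below the 827 limit. (j), which would lift (i), does not operate here — no current General Approval is held. (a) is therefore removed.
All of (b)'s requirements are met (items are individually labelled; a Cottage Food Declaration is on file; a current Schedule C Exemption Letter is held). Turning to paragraphs (k)–(l): (k) is engaged — some sales are to a restaurant for resale. (l) is not triggered (no current Category 4 Notice is held), so (k) stands. So (b) is unavailable.
Exception (c) requires that the qualifying period is less than 200 days; but the qualifying period is 235 days, not less than 200 days, so (c) is unavailable.
Exception (d)'s conditions are all satisfied: gross monthly sales are $1,440, less than the $1,460 limit; the preserves are shelf-stable; a current Tier 4 Declaration is held. However, paragraph (m) must be considered: (m) operates against (d): a current Category B Notice is held. Exception (d) does not apply.
No exception is made out. Keiko falls within the general rule.

Yes — Keiko must hold a vendor licence.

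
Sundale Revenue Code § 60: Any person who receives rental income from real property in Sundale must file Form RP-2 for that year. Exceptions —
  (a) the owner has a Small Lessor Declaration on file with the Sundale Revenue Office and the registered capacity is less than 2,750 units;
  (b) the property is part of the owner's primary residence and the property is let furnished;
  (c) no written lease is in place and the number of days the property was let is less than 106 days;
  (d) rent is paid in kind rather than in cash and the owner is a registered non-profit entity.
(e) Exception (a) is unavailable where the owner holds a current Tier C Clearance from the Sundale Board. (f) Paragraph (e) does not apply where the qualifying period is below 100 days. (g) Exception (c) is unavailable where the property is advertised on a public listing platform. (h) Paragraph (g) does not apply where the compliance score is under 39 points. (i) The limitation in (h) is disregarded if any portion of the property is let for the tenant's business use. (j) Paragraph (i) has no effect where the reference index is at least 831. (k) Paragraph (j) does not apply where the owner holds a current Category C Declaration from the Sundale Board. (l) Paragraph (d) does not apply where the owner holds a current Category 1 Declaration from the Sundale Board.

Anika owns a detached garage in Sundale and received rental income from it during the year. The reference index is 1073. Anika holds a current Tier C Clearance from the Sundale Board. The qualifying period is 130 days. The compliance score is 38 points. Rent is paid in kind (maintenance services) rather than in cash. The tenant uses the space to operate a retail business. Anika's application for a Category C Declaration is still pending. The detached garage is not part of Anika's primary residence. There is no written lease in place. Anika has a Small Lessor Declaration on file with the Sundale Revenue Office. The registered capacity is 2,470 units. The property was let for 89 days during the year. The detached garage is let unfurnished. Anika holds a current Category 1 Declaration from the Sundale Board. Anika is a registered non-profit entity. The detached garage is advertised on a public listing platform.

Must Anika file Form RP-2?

No — exception (c) applies; Anika is not required to file Form RP-2.

All of (a)'s requirements are met (a Small Lessor Declaration is on file; the registered capacity is 2,470 units, less than the 2,750 units limit). But: (e) operates — a current Tier C Clearance is held. (f) is not engaged (the qualifying period is 130 days, not below 100 days), so (e) stands. (a) is therefore removed.
Exception (b) requires that the property is part of the owner's primary residence; but the detached garage is not part of the primary residence, so (b) is unavailable.
Exception (c)'s conditions are all satisfied: there is no written lease; the number of days the property was let is 89 days, less than the 106 days limit. Applying paragraphs (g)–(k): (g) operates (the property is publicly advertised), but is itself disapplied by (h): (h) operates against (g): the compliance score is 38 points, under the 39 points limit. (i) is engaged (the space is let for business use), but is displaced by (j): (j) operates against (i): the reference index is 1,073, meeting the 831 threshold. (k), which would lift (j), is not engaged — the Category C Declaration is not current. Exception (c) stands.
Exception (d)'s conditions are all satisfied: rent is paid in kind; Anika is a registered non-profit. But: (l) operates — a current Category 1 Declaration is held. Exception (d) does not apply.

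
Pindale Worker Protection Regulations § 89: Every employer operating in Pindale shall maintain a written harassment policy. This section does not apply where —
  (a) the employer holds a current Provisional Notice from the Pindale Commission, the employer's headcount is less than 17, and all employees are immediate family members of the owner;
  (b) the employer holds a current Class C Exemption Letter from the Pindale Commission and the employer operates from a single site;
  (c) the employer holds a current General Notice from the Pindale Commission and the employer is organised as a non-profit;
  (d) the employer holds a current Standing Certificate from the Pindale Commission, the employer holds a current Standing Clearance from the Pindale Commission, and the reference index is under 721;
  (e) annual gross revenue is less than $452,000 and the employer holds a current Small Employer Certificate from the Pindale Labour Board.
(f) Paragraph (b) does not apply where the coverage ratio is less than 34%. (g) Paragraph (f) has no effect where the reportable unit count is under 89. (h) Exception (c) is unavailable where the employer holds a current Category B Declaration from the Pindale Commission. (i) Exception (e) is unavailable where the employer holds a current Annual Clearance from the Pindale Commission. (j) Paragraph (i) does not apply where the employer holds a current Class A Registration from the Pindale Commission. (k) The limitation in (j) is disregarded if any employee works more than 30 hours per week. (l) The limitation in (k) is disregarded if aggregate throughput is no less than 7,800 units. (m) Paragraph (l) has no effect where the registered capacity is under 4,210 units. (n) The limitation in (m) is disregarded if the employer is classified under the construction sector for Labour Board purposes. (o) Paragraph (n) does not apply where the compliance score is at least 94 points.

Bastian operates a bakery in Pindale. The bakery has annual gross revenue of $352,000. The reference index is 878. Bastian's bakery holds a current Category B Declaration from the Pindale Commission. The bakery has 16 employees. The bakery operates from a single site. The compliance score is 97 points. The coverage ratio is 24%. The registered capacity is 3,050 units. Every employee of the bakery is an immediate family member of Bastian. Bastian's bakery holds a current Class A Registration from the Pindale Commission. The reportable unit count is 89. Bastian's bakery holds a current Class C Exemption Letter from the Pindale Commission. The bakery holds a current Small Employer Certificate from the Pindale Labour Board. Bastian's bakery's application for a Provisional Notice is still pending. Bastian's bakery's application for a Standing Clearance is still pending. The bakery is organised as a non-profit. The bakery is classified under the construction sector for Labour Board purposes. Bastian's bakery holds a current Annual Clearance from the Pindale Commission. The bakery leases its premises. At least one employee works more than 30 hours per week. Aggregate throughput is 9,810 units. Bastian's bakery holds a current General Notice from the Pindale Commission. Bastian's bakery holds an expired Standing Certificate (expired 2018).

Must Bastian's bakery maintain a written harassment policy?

Yes — Bastian's bakery must maintain a written harassment policy.

Exception (a) does not apply: there is no Provisional Notice in force.
All of (b)'s requirements are met (a current Class C Exemption Letter is held; the employer operates from a single site). Turning to paragraphs (f)–(g): (f) is triggered — the coverage ratio is 24%, less than the 34% limit. (g), which would lift (f), is inapplicable — the reportable unit count is 89, not under 89. So (b) is unavailable.
Exception (c): a current General Notice is held; the employer is a non-profit — every condition holds. But: (h) operates against (c): a current Category B Declaration is held. (c) is therefore removed.
Exception (d) fails — no current Standing Certificate is held.
Exception (e)'s conditions are all satisfied: annual gross revenue is $352,000, less than the $452,000 limit; a current Small Employer Certificate is held. Turning to paragraphs (i)–(o): (i) operates against (e): a current Annual Clearance is held. (j) would limit (i) — a current Class A Registration is held — but (k) sets (j) aside: (k) applies — at least one employee exceeds 30 hours/week. (l) operates (aggregate throughput is 9,810 units, meeting the 7,800 units threshold), but is overridden by (m): (m) operates against (l): the registered capacity is 3,050 units, under the 4,210 units limit. (n) would limit (m) — the bakery is classified under the construction sector — but (o) sets (n) aside: (o) operates against (n): the compliance score is 97 points, meeting the 94 points threshold. (e) is therefore removed.
None of the exceptions is available; § 89 applies in full.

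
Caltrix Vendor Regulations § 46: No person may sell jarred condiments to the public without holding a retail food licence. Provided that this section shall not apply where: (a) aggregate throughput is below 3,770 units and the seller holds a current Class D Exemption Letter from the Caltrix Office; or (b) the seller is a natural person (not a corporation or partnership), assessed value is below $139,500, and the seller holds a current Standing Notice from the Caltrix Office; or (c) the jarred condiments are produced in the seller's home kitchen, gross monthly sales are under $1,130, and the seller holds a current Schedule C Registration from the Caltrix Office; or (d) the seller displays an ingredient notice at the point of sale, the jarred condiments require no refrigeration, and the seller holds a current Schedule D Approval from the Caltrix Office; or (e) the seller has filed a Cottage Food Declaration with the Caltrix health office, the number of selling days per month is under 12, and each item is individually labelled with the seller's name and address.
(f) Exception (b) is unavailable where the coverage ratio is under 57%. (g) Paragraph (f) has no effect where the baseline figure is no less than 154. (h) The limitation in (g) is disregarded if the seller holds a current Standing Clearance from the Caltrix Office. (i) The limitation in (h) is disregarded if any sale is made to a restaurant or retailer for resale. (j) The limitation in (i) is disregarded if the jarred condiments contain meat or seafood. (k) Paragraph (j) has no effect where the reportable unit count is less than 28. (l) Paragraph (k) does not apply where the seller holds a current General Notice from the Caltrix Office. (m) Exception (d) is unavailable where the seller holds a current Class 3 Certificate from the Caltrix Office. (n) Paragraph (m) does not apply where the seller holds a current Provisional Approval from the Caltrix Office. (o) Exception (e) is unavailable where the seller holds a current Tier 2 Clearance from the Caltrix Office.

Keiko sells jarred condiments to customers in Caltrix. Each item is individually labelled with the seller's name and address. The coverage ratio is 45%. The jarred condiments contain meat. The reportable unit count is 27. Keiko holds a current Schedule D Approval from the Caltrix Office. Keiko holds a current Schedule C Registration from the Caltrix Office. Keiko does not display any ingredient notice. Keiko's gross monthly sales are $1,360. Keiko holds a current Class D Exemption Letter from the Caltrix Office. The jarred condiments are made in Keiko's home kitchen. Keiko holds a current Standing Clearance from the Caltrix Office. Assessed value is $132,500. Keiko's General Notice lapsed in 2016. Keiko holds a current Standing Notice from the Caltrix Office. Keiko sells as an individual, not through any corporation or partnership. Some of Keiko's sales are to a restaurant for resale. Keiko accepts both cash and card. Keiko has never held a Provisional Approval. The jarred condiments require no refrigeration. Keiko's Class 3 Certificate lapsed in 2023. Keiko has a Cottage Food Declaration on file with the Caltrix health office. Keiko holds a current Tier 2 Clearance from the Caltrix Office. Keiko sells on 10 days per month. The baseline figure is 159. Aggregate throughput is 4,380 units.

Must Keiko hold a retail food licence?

Exception (a) fails — aggregate throughput is 4,380 units, not below 3,770 units.
Exception (b): the seller is a natural person; assessed value is $132,500, below the $139,500 limit; a current Standing Notice is held — every condition holds. As to paragraphs (f)–(l): (f) applies (the coverage ratio is 45%, under the 57% limit), but is set aside by (g): (g) is triggered — the baseline figure is 159, meeting the 154 threshold. (h) operates (a current Standing Clearance is held), but yields to (i): (i) is triggered — some sales are to a restaurant for resale. (j) would limit (i) — the jarred condiments contain meat — but (k) sets (j) aside: (k) is triggered — the reportable unit count is 27, less than the 28 limit. (l) is not engaged (the General Notice is not current), so (k) stands. Exception (b) stands.
Exception (c) does not apply: gross monthly sales are $1,360, not under $1,130.
Exception (d) fails — no ingredient notice is displayed.
Exception (e)'s conditions are all satisfied: a Cottage Food Declaration is on file; the number of selling days per month is 10, under the 12 limit; items are individually labelled. Turning to paragraph (o): (o) operates against (e): a current Tier 2 Clearance is held. (e) is therefore removed.

No — exception (b) applies; Keiko is not required to hold a retail food licence.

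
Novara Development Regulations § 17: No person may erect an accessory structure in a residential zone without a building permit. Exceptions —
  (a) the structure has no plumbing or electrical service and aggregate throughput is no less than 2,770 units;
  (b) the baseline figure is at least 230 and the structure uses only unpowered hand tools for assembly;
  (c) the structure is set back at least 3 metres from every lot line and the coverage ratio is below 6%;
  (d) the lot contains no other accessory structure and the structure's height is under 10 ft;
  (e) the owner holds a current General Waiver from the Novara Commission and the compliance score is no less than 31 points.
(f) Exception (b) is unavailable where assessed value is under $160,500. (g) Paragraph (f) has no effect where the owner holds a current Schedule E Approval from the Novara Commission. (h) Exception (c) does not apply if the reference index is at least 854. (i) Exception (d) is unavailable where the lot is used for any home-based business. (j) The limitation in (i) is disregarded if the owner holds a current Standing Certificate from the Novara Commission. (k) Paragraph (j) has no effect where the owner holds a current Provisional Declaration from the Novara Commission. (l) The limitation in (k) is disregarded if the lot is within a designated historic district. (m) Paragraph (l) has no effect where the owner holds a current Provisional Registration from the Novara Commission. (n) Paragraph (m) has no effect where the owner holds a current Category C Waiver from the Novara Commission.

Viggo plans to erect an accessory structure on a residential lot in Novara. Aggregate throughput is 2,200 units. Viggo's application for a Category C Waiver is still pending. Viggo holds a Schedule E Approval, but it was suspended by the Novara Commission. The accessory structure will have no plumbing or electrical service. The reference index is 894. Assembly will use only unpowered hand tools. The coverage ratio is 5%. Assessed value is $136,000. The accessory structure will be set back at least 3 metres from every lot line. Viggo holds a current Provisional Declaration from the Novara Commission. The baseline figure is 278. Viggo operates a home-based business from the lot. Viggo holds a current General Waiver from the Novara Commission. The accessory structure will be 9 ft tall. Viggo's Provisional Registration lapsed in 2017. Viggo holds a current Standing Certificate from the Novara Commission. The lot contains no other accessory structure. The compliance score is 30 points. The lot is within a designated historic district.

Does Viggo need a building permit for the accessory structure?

Exception (a) does not apply: aggregate throughput is 2,200 units, short of 2,770 units.
Exception (b): the baseline figure is 278, meeting the 230 threshold; assembly uses only hand tools — every condition holds. However, paragraphs (f)–(g) must be considered: (f) applies — assessed value is $136,000, under the $160,500 limit. (g) is not triggered (there is no Schedule E Approval in force), so (f) stands. So (b) is unavailable.
Exception (c) is satisfied on its face — the setback is at least 3 m on every side; the coverage ratio is 5%, below the 6% limit. However, paragraph (h) must be considered: (h) applies — the reference index is 894, meeting the 854 threshold. (c) is therefore removed.
Exception (d) is satisfied on its face — the lot has no other accessory structure; the structure's height is 9 ft, under the 10 ft limit. Under paragraphs (i)–(n): (i) would limit (d) — a home-based business operates on the lot — but (j) sets (i) aside: (j) operates against (i): a current Standing Certificate is held. (k) is engaged (a current Provisional Declaration is held), but is set aside by (l): (l) is engaged — the lot is in a historic district. (m) is not triggered (the Provisional Registration is not current), so (l) stands. (d) remains available.
Exception (e) does not apply: the compliance score is 30 points, short of 31 points.

No — exception (d) applies; Viggo does not need a building permit.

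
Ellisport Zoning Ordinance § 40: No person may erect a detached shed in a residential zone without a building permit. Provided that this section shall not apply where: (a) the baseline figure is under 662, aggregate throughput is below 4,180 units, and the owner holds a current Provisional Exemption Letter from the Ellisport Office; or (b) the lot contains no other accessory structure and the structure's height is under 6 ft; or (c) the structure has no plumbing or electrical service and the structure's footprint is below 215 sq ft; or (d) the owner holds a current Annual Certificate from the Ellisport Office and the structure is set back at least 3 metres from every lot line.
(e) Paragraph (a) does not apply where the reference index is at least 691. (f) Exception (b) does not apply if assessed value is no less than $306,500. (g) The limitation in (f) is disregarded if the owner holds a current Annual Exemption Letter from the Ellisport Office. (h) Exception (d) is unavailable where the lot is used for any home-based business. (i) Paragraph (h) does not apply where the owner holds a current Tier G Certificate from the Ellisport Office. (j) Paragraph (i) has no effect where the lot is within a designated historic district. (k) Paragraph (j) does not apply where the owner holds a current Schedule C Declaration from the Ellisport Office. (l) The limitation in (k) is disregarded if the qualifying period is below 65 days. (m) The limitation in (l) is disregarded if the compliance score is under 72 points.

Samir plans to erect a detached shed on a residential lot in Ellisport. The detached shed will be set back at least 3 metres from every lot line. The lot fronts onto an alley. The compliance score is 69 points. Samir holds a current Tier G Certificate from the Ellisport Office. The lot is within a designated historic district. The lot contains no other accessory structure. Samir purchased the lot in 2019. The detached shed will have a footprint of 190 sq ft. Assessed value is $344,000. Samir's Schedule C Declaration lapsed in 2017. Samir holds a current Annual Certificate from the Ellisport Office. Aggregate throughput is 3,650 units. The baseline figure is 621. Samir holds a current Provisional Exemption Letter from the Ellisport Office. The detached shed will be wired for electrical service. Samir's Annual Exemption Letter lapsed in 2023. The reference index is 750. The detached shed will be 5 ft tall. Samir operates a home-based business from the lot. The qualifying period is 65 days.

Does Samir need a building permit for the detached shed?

All of (a)'s requirements are met (the baseline figure is 621, under the 662 limit; aggregate throughput is 3,650 units, below the 4,180 units limit; a current Provisional Exemption Letter is held). Turning to paragraph (e): (e) operates against (a): the reference index is 750, meeting the 691 threshold. Exception (a) does not apply.
Exception (b) is satisfied on its face — the lot has no other accessory structure; the structure's height is 5 ft, under the 6 ft limit. But: (f) operates against (b): assessed value is $344,000, meeting the $306,500 threshold. (g) is inapplicable (the Annual Exemption Letter is not current), so (f) stands. Exception (b) does not apply.
Exception (c) fails — electrical service is planned.
Exception (d)'s conditions are all satisfied: a current Annual Certificate is held; the setback is at least 3 m on every side. Turning to paragraphs (h)–(m): (h) operates against (d): a home-based business operates on the lot. (i) is engaged (a current Tier G Certificate is held), but is overridden by (j): (j) operates against (i): the lot is in a historic district. (k), which would lift (j), does not operate here — there is no Schedule C Declaration in force. (d) is therefore removed.
No exception displaces § 40.

Yes — Samir must obtain a building permit.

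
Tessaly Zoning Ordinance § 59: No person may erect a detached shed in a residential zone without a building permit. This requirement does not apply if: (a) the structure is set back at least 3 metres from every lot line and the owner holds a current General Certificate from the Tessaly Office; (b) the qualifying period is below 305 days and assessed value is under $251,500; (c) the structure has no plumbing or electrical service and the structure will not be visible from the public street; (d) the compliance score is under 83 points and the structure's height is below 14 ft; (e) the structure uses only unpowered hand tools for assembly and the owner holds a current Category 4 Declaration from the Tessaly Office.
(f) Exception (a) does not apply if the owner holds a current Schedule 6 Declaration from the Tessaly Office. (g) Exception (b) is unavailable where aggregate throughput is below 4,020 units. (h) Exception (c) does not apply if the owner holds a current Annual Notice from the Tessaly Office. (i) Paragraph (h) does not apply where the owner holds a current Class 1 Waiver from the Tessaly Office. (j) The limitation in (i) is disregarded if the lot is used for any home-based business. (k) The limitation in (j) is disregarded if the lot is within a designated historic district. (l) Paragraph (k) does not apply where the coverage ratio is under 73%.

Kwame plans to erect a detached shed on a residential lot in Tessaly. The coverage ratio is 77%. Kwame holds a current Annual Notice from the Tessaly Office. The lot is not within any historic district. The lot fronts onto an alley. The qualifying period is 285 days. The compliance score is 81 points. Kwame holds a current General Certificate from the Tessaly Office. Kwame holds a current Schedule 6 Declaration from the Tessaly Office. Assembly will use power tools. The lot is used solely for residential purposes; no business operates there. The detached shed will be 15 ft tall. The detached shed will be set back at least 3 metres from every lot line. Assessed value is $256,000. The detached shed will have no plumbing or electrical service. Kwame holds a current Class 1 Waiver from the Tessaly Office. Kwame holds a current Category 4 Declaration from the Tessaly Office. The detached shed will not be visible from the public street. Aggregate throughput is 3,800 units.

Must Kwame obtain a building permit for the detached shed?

No — exception (c) applies; Kwame does not need a building permit.

Exception (a): the setback is at least 3 m on every side; a current General Certificate is held — every condition holds. Turning to paragraph (f): (f) operates against (a): a current Schedule 6 Declaration is held. (a) is therefore removed.
Exception (b) fails — assessed value is $256,000, not under $251,500.
Exception (c): there is no plumbing or electrical service; the structure will not be visible from the street — every condition holds. Considering the limiting provisions: (h) is triggered (a current Annual Notice is held), but yields to (i): (i) operates against (h): a current Class 1 Waiver is held. (j), which would lift (i), is inapplicable — the lot is solely residential. So (c) applies.
Exception (d) does not apply: the structure's height is 15 ft, not below 14 ft.
Exception (e) does not apply: assembly uses power tools.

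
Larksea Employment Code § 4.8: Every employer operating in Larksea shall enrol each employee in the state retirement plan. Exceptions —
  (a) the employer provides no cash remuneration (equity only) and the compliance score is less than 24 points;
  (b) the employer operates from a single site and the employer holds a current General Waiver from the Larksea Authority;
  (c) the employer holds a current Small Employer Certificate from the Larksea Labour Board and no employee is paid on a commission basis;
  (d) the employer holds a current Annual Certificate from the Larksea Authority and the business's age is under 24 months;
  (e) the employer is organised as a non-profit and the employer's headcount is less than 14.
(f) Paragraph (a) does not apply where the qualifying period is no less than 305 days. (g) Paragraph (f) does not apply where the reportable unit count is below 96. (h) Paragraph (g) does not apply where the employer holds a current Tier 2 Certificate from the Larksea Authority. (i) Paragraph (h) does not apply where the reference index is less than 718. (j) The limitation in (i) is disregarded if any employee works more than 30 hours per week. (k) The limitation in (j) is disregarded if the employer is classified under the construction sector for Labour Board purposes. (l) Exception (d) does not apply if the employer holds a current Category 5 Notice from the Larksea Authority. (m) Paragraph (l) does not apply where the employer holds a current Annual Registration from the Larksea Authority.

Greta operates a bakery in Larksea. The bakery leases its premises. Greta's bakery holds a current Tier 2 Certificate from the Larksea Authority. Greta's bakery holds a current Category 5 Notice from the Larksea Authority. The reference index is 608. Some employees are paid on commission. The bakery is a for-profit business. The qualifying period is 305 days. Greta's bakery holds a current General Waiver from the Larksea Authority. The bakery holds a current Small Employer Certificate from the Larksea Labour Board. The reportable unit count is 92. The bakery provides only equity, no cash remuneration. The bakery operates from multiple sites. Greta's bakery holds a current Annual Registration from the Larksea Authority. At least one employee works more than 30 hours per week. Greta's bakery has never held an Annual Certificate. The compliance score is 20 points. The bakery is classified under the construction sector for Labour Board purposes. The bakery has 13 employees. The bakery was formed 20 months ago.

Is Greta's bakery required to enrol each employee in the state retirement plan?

All of (a)'s requirements are met (remuneration is equity-only; the compliance score is 20 points, less than the 24 points limit). Under paragraphs (f)–(k): (f) would limit (a) — the qualifying period is 305 days, meeting the 305 days threshold — but (g) sets (f) aside: (g) operates against (f): the reportable unit count is 92, below the 96 limit. (h) would limit (g) — a current Tier 2 Certificate is held — but (i) sets (h) aside: (i) operates against (h): the reference index is 608, less than the 718 limit. (j) operates (at least one employee exceeds 30 hours/week), but is set aside by (k): (k) applies — the bakery is classified under the construction sector. So (a) applies.
Exception (b) does not apply: the employer operates from multiple sites.
Exception (c) does not apply: some employees are paid on commission.
Exception (d) requires that the employer holds a current Annual Certificate from the Larksea Authority; but no current Annual Certificate is held, so (d) is unavailable.
Exception (e) fails — the employer is for-profit.

No — exception (a) applies; Greta's bakery is not required to enrol each employee in the state retirement plan.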